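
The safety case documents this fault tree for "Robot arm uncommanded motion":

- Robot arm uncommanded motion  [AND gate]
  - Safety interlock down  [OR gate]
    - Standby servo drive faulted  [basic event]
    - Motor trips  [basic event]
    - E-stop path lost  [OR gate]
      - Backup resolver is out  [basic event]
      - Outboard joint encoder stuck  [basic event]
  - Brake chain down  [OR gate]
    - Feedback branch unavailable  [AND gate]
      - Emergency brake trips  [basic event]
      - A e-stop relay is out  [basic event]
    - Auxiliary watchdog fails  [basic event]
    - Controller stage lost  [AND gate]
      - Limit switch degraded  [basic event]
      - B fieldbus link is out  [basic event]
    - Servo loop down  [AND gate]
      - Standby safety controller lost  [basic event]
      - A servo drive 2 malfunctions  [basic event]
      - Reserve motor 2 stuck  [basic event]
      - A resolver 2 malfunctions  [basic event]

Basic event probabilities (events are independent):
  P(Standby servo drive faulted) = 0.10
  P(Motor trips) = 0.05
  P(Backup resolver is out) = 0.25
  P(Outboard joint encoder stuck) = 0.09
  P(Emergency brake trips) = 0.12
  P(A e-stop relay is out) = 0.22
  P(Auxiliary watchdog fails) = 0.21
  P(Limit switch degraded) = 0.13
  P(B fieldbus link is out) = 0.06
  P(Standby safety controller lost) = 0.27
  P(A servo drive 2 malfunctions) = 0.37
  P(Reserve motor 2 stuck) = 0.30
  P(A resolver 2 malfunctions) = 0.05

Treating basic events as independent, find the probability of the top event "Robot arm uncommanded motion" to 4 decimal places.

P(E-stop path lost) [OR] = 1 − (1−0.25) × (1−0.09) = 0.317500
P(Safety interlock down) [OR] = 1 − (1−0.10) × (1−0.05) × (1−0.317500) = 0.416463
P(Feedback branch unavailable) [AND] = 0.12 × 0.22 = 0.026400
P(Controller stage lost) [AND] = 0.13 × 0.06 = 0.007800
P(Servo loop down) [AND] = 0.27 × 0.37 × 0.30 × 0.05 = 0.001499
P(Brake chain down) [OR] = 1 − (1−0.026400) × (1−0.21) × (1−0.007800) × (1−0.001499) = 0.237999
P(Robot arm uncommanded motion) [AND] = 0.416463 × 0.237999 = 0.099118
Rounded to 4 decimal places: P(Robot arm uncommanded motion) ≈ 0.0991.

0.0991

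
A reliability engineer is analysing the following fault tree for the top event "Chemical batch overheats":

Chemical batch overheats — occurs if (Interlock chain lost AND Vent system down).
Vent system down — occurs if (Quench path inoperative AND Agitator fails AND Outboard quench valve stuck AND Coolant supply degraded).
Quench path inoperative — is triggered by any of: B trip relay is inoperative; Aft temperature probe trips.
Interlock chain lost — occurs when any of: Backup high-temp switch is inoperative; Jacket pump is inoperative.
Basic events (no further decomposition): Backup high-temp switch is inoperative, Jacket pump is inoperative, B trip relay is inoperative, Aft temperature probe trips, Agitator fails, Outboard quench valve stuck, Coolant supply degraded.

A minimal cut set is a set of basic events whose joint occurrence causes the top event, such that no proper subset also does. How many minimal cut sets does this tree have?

Interlock chain lost [OR]: union of children's cut sets → 2 cut set(s).
Quench path inoperative [OR]: union of children's cut sets → 2 cut set(s).
Vent system down [AND]: one cut set from each child combined → 2 × 1 × 1 × 1 = 2 cut set(s).
Chemical batch overheats [AND]: one cut set from each child combined → 2 × 2 = 4 cut set(s).
Minimal cut sets: {Agitator fails, B trip relay is inoperative, Backup high-temp switch is inoperative, Coolant supply degraded, Outboard quench valve stuck}; {Aft temperature probe trips, Agitator fails, Backup high-temp switch is inoperative, Coolant supply degraded, Outboard quench valve stuck}; {Agitator fails, B trip relay is inoperative, Coolant supply degraded, Jacket pump is inoperative, Outboard quench valve stuck}; {Aft temperature probe trips, Agitator fails, Coolant supply degraded, Jacket pump is inoperative, Outboard quench valve stuck}.

4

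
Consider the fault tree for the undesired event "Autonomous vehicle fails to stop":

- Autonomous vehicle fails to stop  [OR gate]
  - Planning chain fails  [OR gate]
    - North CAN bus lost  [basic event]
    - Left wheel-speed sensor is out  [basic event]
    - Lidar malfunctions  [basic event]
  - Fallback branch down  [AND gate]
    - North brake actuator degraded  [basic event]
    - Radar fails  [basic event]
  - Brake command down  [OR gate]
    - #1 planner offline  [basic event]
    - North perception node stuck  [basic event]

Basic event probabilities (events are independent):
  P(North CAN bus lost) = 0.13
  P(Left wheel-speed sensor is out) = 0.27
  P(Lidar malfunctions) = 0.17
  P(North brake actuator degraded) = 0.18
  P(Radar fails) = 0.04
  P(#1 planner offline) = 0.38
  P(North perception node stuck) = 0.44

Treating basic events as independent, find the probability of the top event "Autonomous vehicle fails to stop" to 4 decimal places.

0.8183

P(Planning chain fails) [OR] = 1 − (1−0.13) × (1−0.27) × (1−0.17) = 0.472867
P(Fallback branch down) [AND] = 0.18 × 0.04 = 0.007200
P(Brake command down) [OR] = 1 − (1−0.38) × (1−0.44) = 0.652800
P(Autonomous vehicle fails to stop) [OR] = 1 − (1−0.472867) × (1−0.007200) × (1−0.652800) = 0.818297
Rounded to 4 decimal places: P(Autonomous vehicle fails to stop) ≈ 0.8183.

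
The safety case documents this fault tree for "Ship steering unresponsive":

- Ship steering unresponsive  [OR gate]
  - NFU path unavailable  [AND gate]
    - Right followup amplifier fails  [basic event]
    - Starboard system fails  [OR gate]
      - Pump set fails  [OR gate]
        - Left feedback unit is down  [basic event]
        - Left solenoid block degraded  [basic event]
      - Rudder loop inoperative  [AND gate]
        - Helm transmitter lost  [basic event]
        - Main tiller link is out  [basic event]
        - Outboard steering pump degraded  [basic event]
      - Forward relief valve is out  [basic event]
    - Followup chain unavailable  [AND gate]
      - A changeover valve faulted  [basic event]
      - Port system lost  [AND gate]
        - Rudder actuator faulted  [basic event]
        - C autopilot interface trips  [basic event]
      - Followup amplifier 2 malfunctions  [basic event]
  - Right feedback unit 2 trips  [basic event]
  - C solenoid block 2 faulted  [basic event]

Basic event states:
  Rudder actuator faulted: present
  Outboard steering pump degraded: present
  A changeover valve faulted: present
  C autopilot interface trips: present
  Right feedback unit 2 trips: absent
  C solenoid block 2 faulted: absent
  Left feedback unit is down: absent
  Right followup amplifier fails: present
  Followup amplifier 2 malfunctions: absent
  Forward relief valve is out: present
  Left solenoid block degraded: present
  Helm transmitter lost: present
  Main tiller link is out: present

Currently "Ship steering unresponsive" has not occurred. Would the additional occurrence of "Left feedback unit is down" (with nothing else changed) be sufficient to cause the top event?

No

Counterfactual: set "Left feedback unit is down" to occurred.
Pump set fails [OR]: Left feedback unit is down=occurs, Left solenoid block degraded=occurs → at least one input occurs → occurs.
Rudder loop inoperative [AND]: Helm transmitter lost=occurs, Main tiller link is out=occurs, Outboard steering pump degraded=occurs → all inputs occur → occurs.
Starboard system fails [OR]: Pump set fails=occurs, Rudder loop inoperative=occurs, Forward relief valve is out=occurs → at least one input occurs → occurs.
Port system lost [AND]: Rudder actuator faulted=occurs, C autopilot interface trips=occurs → all inputs occur → occurs.
Followup chain unavailable [AND]: A changeover valve faulted=occurs, Port system lost=occurs, Followup amplifier 2 malfunctions=not → not all inputs occur → does not occur.
NFU path unavailable [AND]: Right followup amplifier fails=occurs, Starboard system fails=occurs, Followup chain unavailable=not → not all inputs occur → does not occur.
Ship steering unresponsive [OR]: NFU path unavailable=not, Right feedback unit 2 trips=not, C solenoid block 2 faulted=not → no input occurs → does not occur.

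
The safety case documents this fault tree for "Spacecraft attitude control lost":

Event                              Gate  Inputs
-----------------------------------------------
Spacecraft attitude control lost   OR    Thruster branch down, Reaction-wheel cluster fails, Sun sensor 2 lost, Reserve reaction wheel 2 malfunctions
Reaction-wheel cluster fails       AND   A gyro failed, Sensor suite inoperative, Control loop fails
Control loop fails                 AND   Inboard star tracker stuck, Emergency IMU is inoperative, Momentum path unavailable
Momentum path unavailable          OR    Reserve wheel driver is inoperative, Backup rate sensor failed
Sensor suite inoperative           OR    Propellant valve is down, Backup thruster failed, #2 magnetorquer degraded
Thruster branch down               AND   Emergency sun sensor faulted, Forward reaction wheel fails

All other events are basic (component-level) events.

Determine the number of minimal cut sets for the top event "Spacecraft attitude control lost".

Thruster branch down [AND]: one cut set from each child combined → 1 × 1 = 1 cut set(s).
Sensor suite inoperative [OR]: union of children's cut sets → 3 cut set(s).
Momentum path unavailable [OR]: union of children's cut sets → 2 cut set(s).
Control loop fails [AND]: one cut set from each child combined → 1 × 1 × 2 = 2 cut set(s).
Reaction-wheel cluster fails [AND]: one cut set from each child combined → 1 × 3 × 2 = 6 cut set(s).
Spacecraft attitude control lost [OR]: union of children's cut sets → 9 cut set(s).
Minimal cut sets: {Emergency sun sensor faulted, Forward reaction wheel fails}; {A gyro failed, Emergency IMU is inoperative, Inboard star tracker stuck, Propellant valve is down, Reserve wheel driver is inoperative}; {A gyro failed, Backup rate sensor failed, Emergency IMU is inoperative, Inboard star tracker stuck, Propellant valve is down}; {A gyro failed, Backup thruster failed, Emergency IMU is inoperative, Inboard star tracker stuck, Reserve wheel driver is inoperative}; {A gyro failed, Backup rate sensor failed, Backup thruster failed, Emergency IMU is inoperative, Inboard star tracker stuck}; {#2 magnetorquer degraded, A gyro failed, Emergency IMU is inoperative, Inboard star tracker stuck, Reserve wheel driver is inoperative}; {#2 magnetorquer degraded, A gyro failed, Backup rate sensor failed, Emergency IMU is inoperative, Inboard star tracker stuck}; {Sun sensor 2 lost}; {Reserve reaction wheel 2 malfunctions}.

9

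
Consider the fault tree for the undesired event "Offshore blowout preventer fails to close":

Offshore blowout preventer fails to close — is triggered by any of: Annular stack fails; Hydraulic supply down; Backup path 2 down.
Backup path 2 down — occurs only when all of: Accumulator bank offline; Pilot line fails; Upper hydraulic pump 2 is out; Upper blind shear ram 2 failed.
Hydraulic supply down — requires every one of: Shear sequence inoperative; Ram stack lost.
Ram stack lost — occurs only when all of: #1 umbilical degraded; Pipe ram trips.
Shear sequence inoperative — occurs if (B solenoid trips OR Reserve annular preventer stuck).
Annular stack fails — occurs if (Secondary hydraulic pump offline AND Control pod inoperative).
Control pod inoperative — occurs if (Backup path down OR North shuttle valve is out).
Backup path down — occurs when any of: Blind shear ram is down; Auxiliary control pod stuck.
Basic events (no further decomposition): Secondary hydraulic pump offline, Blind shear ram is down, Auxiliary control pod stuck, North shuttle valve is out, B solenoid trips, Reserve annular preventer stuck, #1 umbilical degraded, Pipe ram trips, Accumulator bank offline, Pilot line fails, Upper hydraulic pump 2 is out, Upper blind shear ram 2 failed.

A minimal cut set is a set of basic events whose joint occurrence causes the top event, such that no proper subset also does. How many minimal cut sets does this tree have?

6

Backup path down [OR]: union of children's cut sets → 2 cut set(s).
Control pod inoperative [OR]: union of children's cut sets → 3 cut set(s).
Annular stack fails [AND]: one cut set from each child combined → 1 × 3 = 3 cut set(s).
Shear sequence inoperative [OR]: union of children's cut sets → 2 cut set(s).
Ram stack lost [AND]: one cut set from each child combined → 1 × 1 = 1 cut set(s).
Hydraulic supply down [AND]: one cut set from each child combined → 2 × 1 = 2 cut set(s).
Backup path 2 down [AND]: one cut set from each child combined → 1 × 1 × 1 × 1 = 1 cut set(s).
Offshore blowout preventer fails to close [OR]: union of children's cut sets → 6 cut set(s).
Minimal cut sets: {Blind shear ram is down, Secondary hydraulic pump offline}; {Auxiliary control pod stuck, Secondary hydraulic pump offline}; {North shuttle valve is out, Secondary hydraulic pump offline}; {#1 umbilical degraded, B solenoid trips, Pipe ram trips}; {#1 umbilical degraded, Pipe ram trips, Reserve annular preventer stuck}; {Accumulator bank offline, Pilot line fails, Upper blind shear ram 2 failed, Upper hydraulic pump 2 is out}.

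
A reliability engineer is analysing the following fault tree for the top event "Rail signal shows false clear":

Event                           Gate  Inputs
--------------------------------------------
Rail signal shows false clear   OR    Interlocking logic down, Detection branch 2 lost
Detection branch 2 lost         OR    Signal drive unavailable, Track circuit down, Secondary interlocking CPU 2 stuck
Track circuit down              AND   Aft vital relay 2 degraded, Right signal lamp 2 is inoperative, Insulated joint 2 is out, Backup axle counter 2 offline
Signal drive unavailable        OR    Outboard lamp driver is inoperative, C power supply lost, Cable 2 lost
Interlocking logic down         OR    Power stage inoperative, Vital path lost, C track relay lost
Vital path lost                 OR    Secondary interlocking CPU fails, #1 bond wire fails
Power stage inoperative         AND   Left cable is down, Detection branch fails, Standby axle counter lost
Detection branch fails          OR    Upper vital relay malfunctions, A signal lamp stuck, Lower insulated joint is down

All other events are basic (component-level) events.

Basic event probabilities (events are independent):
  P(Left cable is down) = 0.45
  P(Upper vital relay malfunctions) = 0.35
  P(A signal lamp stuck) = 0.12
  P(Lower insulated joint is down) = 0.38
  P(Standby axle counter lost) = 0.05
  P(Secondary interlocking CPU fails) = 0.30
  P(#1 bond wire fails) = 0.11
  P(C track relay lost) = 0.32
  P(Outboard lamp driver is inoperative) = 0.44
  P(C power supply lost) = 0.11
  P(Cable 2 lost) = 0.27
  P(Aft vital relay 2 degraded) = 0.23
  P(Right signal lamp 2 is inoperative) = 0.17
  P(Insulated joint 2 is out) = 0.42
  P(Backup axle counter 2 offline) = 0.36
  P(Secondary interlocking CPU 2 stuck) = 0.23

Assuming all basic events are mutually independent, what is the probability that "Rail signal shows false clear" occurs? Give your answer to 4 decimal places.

0.8837

P(Detection branch fails) [OR] = 1 − (1−0.35) × (1−0.12) × (1−0.38) = 0.645360
P(Power stage inoperative) [AND] = 0.45 × 0.645360 × 0.05 = 0.014521
P(Vital path lost) [OR] = 1 − (1−0.30) × (1−0.11) = 0.377000
P(Interlocking logic down) [OR] = 1 − (1−0.014521) × (1−0.377000) × (1−0.32) = 0.582512
P(Signal drive unavailable) [OR] = 1 − (1−0.44) × (1−0.11) × (1−0.27) = 0.636168
P(Track circuit down) [AND] = 0.23 × 0.17 × 0.42 × 0.36 = 0.005912
P(Detection branch 2 lost) [OR] = 1 − (1−0.636168) × (1−0.005912) × (1−0.23) = 0.721506
P(Rail signal shows false clear) [OR] = 1 − (1−0.582512) × (1−0.721506) = 0.883732
Rounded to 4 decimal places: P(Rail signal shows false clear) ≈ 0.8837.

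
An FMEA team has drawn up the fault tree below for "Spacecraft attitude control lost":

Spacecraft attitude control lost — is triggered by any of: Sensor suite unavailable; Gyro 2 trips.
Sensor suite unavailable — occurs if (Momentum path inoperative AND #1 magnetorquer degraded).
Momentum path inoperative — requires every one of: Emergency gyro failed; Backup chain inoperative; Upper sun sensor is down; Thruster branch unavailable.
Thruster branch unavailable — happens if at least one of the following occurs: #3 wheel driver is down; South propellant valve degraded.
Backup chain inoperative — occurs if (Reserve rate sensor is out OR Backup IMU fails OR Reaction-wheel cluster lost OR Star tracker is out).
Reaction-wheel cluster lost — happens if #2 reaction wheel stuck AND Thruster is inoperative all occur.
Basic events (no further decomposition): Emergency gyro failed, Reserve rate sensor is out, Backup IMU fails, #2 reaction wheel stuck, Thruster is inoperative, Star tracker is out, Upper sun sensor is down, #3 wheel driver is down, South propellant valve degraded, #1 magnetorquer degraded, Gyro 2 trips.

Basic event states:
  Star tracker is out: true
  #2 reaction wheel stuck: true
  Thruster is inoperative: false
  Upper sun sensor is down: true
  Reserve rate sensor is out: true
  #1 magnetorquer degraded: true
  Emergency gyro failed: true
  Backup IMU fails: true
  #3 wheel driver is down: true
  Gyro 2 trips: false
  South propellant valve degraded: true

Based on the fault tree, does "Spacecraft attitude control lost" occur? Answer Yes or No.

Yes

Reaction-wheel cluster lost [AND]: #2 reaction wheel stuck=occurs, Thruster is inoperative=not → not all inputs occur → does not occur.
Backup chain inoperative [OR]: Reserve rate sensor is out=occurs, Backup IMU fails=occurs, Reaction-wheel cluster lost=not, Star tracker is out=occurs → at least one input occurs → occurs.
Thruster branch unavailable [OR]: #3 wheel driver is down=occurs, South propellant valve degraded=occurs → at least one input occurs → occurs.
Momentum path inoperative [AND]: Emergency gyro failed=occurs, Backup chain inoperative=occurs, Upper sun sensor is down=occurs, Thruster branch unavailable=occurs → all inputs occur → occurs.
Sensor suite unavailable [AND]: Momentum path inoperative=occurs, #1 magnetorquer degraded=occurs → all inputs occur → occurs.
Spacecraft attitude control lost [OR]: Sensor suite unavailable=occurs, Gyro 2 trips=not → at least one input occurs → occurs.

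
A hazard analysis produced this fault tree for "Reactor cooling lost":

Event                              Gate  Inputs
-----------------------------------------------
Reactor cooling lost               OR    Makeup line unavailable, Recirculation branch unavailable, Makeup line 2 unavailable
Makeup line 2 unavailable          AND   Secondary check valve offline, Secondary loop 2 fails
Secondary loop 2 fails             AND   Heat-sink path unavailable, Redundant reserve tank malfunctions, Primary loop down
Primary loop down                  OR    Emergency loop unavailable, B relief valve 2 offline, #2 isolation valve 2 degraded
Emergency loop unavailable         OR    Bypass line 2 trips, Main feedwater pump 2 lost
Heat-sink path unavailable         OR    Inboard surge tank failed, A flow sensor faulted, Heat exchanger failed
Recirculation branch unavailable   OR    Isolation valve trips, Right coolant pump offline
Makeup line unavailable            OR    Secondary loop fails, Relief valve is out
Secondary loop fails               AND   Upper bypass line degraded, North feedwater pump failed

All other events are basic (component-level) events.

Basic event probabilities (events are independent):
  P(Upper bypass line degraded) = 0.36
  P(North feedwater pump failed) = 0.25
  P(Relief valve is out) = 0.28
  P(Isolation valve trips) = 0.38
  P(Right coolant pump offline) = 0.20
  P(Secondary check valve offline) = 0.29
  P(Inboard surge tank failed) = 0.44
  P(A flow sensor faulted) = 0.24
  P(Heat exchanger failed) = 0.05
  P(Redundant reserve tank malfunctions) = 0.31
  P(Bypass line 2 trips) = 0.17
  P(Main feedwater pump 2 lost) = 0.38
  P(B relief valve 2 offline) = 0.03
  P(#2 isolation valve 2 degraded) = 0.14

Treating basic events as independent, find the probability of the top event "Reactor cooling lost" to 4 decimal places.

P(Secondary loop fails) [AND] = 0.36 × 0.25 = 0.090000
P(Makeup line unavailable) [OR] = 1 − (1−0.090000) × (1−0.28) = 0.344800
P(Recirculation branch unavailable) [OR] = 1 − (1−0.38) × (1−0.20) = 0.504000
P(Heat-sink path unavailable) [OR] = 1 − (1−0.44) × (1−0.24) × (1−0.05) = 0.595680
P(Emergency loop unavailable) [OR] = 1 − (1−0.17) × (1−0.38) = 0.485400
P(Primary loop down) [OR] = 1 − (1−0.485400) × (1−0.03) × (1−0.14) = 0.570721
P(Secondary loop 2 fails) [AND] = 0.595680 × 0.31 × 0.570721 = 0.105390
P(Makeup line 2 unavailable) [AND] = 0.29 × 0.105390 = 0.030563
P(Reactor cooling lost) [OR] = 1 − (1−0.344800) × (1−0.504000) × (1−0.030563) = 0.684953
Rounded to 4 decimal places: P(Reactor cooling lost) ≈ 0.6850.

0.6850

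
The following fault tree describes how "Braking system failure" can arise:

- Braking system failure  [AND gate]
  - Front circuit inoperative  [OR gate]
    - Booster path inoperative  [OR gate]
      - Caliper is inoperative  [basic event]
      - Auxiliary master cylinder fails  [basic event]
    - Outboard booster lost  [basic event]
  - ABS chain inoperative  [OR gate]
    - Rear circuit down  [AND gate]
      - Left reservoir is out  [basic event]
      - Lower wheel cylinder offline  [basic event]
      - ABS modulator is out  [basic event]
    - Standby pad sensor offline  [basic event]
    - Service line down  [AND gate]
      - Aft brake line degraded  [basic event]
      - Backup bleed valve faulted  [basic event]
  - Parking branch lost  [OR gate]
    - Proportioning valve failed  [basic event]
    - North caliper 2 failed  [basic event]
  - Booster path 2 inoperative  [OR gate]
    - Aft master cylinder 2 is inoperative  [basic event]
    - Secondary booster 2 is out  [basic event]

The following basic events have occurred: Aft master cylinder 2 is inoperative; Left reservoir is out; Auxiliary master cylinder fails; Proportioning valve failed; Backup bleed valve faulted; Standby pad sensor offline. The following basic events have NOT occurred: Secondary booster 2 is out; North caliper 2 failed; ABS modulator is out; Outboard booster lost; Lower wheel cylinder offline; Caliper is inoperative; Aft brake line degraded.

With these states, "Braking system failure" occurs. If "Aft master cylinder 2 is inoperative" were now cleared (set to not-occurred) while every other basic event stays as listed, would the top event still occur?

No

Counterfactual: set "Aft master cylinder 2 is inoperative" to not occurred.
Booster path inoperative [OR]: Caliper is inoperative=not, Auxiliary master cylinder fails=occurs → at least one input occurs → occurs.
Front circuit inoperative [OR]: Booster path inoperative=occurs, Outboard booster lost=not → at least one input occurs → occurs.
Rear circuit down [AND]: Left reservoir is out=occurs, Lower wheel cylinder offline=not, ABS modulator is out=not → not all inputs occur → does not occur.
Service line down [AND]: Aft brake line degraded=not, Backup bleed valve faulted=occurs → not all inputs occur → does not occur.
ABS chain inoperative [OR]: Rear circuit down=not, Standby pad sensor offline=occurs, Service line down=not → at least one input occurs → occurs.
Parking branch lost [OR]: Proportioning valve failed=occurs, North caliper 2 failed=not → at least one input occurs → occurs.
Booster path 2 inoperative [OR]: Aft master cylinder 2 is inoperative=not, Secondary booster 2 is out=not → no input occurs → does not occur.
Braking system failure [AND]: Front circuit inoperative=occurs, ABS chain inoperative=occurs, Parking branch lost=occurs, Booster path 2 inoperative=not → not all inputs occur → does not occur.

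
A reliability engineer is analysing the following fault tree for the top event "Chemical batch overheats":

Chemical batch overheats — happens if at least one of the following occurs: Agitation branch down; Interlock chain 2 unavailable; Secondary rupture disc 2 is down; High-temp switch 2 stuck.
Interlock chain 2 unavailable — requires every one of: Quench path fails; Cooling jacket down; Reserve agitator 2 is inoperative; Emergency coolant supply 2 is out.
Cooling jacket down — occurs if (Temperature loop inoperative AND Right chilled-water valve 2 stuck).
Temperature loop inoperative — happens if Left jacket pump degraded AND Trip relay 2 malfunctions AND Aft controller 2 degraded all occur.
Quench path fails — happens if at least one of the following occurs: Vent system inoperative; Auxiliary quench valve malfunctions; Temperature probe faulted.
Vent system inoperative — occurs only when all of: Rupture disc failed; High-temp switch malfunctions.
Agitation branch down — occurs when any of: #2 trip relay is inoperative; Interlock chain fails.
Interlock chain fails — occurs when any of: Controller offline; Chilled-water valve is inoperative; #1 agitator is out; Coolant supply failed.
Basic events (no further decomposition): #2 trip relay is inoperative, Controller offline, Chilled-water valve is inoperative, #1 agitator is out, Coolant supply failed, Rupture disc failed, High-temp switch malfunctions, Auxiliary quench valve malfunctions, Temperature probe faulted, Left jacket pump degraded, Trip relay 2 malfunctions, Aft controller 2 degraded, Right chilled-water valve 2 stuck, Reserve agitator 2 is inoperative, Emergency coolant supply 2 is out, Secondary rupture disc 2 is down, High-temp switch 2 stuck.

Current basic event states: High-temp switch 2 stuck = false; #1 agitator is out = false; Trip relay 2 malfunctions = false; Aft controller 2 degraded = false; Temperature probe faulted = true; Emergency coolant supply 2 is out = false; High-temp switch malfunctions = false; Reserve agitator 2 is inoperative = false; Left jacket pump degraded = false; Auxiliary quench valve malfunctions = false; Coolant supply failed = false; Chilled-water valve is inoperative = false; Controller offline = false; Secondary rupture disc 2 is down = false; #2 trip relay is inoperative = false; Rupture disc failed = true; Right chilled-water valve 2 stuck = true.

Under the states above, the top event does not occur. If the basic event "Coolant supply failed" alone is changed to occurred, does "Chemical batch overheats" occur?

Yes

Counterfactual: set "Coolant supply failed" to occurred.
Interlock chain fails [OR]: Controller offline=not, Chilled-water valve is inoperative=not, #1 agitator is out=not, Coolant supply failed=occurs → at least one input occurs → occurs.
Agitation branch down [OR]: #2 trip relay is inoperative=not, Interlock chain fails=occurs → at least one input occurs → occurs.
Vent system inoperative [AND]: Rupture disc failed=occurs, High-temp switch malfunctions=not → not all inputs occur → does not occur.
Quench path fails [OR]: Vent system inoperative=not, Auxiliary quench valve malfunctions=not, Temperature probe faulted=occurs → at least one input occurs → occurs.
Temperature loop inoperative [AND]: Left jacket pump degraded=not, Trip relay 2 malfunctions=not, Aft controller 2 degraded=not → not all inputs occur → does not occur.
Cooling jacket down [AND]: Temperature loop inoperative=not, Right chilled-water valve 2 stuck=occurs → not all inputs occur → does not occur.
Interlock chain 2 unavailable [AND]: Quench path fails=occurs, Cooling jacket down=not, Reserve agitator 2 is inoperative=not, Emergency coolant supply 2 is out=not → not all inputs occur → does not occur.
Chemical batch overheats [OR]: Agitation branch down=occurs, Interlock chain 2 unavailable=not, Secondary rupture disc 2 is down=not, High-temp switch 2 stuck=not → at least one input occurs → occurs.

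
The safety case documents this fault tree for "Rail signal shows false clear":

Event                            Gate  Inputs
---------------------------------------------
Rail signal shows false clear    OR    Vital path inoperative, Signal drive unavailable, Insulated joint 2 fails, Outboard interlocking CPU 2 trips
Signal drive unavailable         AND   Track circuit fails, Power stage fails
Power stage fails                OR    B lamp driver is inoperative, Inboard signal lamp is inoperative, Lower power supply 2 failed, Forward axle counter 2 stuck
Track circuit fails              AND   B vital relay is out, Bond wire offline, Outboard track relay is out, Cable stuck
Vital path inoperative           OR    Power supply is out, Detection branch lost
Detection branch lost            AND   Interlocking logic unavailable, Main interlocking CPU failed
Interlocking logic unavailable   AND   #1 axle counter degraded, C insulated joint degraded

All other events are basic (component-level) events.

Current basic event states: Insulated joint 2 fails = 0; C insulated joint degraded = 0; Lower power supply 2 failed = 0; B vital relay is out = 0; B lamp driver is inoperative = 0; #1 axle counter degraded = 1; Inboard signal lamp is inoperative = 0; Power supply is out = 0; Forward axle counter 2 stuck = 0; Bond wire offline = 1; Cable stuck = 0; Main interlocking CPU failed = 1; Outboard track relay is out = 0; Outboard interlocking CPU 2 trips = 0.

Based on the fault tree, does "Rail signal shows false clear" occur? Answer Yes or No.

No

Interlocking logic unavailable [AND]: #1 axle counter degraded=occurs, C insulated joint degraded=not → not all inputs occur → does not occur.
Detection branch lost [AND]: Interlocking logic unavailable=not, Main interlocking CPU failed=occurs → not all inputs occur → does not occur.
Vital path inoperative [OR]: Power supply is out=not, Detection branch lost=not → no input occurs → does not occur.
Track circuit fails [AND]: B vital relay is out=not, Bond wire offline=occurs, Outboard track relay is out=not, Cable stuck=not → not all inputs occur → does not occur.
Power stage fails [OR]: B lamp driver is inoperative=not, Inboard signal lamp is inoperative=not, Lower power supply 2 failed=not, Forward axle counter 2 stuck=not → no input occurs → does not occur.
Signal drive unavailable [AND]: Track circuit fails=not, Power stage fails=not → not all inputs occur → does not occur.
Rail signal shows false clear [OR]: Vital path inoperative=not, Signal drive unavailable=not, Insulated joint 2 fails=not, Outboard interlocking CPU 2 trips=not → no input occurs → does not occur.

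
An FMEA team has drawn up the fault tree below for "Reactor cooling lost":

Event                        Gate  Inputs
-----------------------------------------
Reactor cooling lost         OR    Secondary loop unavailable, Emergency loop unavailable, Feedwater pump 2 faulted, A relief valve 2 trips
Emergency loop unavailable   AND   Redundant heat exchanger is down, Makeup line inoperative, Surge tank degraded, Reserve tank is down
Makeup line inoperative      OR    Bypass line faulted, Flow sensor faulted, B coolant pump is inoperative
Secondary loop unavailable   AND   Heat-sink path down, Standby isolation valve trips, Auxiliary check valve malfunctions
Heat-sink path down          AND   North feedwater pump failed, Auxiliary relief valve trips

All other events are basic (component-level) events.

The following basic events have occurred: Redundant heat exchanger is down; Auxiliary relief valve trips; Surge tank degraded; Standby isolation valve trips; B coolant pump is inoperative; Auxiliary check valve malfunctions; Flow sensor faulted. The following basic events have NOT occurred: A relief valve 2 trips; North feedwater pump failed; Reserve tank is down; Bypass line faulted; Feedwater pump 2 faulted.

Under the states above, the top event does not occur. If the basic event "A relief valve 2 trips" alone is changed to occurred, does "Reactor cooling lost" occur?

Yes

Counterfactual: set "A relief valve 2 trips" to occurred.
Heat-sink path down [AND]: North feedwater pump failed=not, Auxiliary relief valve trips=occurs → not all inputs occur → does not occur.
Secondary loop unavailable [AND]: Heat-sink path down=not, Standby isolation valve trips=occurs, Auxiliary check valve malfunctions=occurs → not all inputs occur → does not occur.
Makeup line inoperative [OR]: Bypass line faulted=not, Flow sensor faulted=occurs, B coolant pump is inoperative=occurs → at least one input occurs → occurs.
Emergency loop unavailable [AND]: Redundant heat exchanger is down=occurs, Makeup line inoperative=occurs, Surge tank degraded=occurs, Reserve tank is down=not → not all inputs occur → does not occur.
Reactor cooling lost [OR]: Secondary loop unavailable=not, Emergency loop unavailable=not, Feedwater pump 2 faulted=not, A relief valve 2 trips=occurs → at least one input occurs → occurs.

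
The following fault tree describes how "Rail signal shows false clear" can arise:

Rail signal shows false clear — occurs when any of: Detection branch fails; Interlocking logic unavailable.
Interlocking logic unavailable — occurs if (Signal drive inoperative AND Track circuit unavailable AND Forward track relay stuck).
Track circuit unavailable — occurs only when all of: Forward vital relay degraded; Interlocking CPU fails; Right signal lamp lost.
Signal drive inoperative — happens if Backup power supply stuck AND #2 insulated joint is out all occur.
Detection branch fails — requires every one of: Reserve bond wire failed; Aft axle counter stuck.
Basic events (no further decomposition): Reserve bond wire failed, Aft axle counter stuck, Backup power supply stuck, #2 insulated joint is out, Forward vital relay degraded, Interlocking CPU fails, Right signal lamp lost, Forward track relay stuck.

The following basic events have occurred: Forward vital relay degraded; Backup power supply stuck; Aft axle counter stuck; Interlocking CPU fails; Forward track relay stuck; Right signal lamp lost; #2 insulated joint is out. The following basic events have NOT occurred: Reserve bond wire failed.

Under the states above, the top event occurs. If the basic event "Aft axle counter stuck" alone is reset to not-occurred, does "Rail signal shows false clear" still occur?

Yes

Counterfactual: set "Aft axle counter stuck" to not occurred.
Detection branch fails [AND]: Reserve bond wire failed=not, Aft axle counter stuck=not → not all inputs occur → does not occur.
Signal drive inoperative [AND]: Backup power supply stuck=occurs, #2 insulated joint is out=occurs → all inputs occur → occurs.
Track circuit unavailable [AND]: Forward vital relay degraded=occurs, Interlocking CPU fails=occurs, Right signal lamp lost=occurs → all inputs occur → occurs.
Interlocking logic unavailable [AND]: Signal drive inoperative=occurs, Track circuit unavailable=occurs, Forward track relay stuck=occurs → all inputs occur → occurs.
Rail signal shows false clear [OR]: Detection branch fails=not, Interlocking logic unavailable=occurs → at least one input occurs → occurs.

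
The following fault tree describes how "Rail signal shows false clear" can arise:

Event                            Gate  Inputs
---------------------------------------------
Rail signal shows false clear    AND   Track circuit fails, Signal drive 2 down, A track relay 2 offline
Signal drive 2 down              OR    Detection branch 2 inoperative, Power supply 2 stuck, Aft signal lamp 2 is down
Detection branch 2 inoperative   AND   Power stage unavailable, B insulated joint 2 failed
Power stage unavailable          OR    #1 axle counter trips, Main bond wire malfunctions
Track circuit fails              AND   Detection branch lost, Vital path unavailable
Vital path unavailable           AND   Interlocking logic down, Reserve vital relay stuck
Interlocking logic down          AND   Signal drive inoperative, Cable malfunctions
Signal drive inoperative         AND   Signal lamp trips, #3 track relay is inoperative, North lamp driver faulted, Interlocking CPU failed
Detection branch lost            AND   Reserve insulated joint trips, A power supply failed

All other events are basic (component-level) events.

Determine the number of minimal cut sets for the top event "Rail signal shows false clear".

4

Detection branch lost [AND]: one cut set from each child combined → 1 × 1 = 1 cut set(s).
Signal drive inoperative [AND]: one cut set from each child combined → 1 × 1 × 1 × 1 = 1 cut set(s).
Interlocking logic down [AND]: one cut set from each child combined → 1 × 1 = 1 cut set(s).
Vital path unavailable [AND]: one cut set from each child combined → 1 × 1 = 1 cut set(s).
Track circuit fails [AND]: one cut set from each child combined → 1 × 1 = 1 cut set(s).
Power stage unavailable [OR]: union of children's cut sets → 2 cut set(s).
Detection branch 2 inoperative [AND]: one cut set from each child combined → 2 × 1 = 2 cut set(s).
Signal drive 2 down [OR]: union of children's cut sets → 4 cut set(s).
Rail signal shows false clear [AND]: one cut set from each child combined → 1 × 4 × 1 = 4 cut set(s).
Minimal cut sets: {#1 axle counter trips, #3 track relay is inoperative, A power supply failed, A track relay 2 offline, B insulated joint 2 failed, Cable malfunctions, Interlocking CPU failed, North lamp driver faulted, Reserve insulated joint trips, Reserve vital relay stuck, Signal lamp trips}; {#3 track relay is inoperative, A power supply failed, A track relay 2 offline, B insulated joint 2 failed, Cable malfunctions, Interlocking CPU failed, Main bond wire malfunctions, North lamp driver faulted, Reserve insulated joint trips, Reserve vital relay stuck, Signal lamp trips}; {#3 track relay is inoperative, A power supply failed, A track relay 2 offline, Cable malfunctions, Interlocking CPU failed, North lamp driver faulted, Power supply 2 stuck, Reserve insulated joint trips, Reserve vital relay stuck, Signal lamp trips}; {#3 track relay is inoperative, A power supply failed, A track relay 2 offline, Aft signal lamp 2 is down, Cable malfunctions, Interlocking CPU failed, North lamp driver faulted, Reserve insulated joint trips, Reserve vital relay stuck, Signal lamp trips}.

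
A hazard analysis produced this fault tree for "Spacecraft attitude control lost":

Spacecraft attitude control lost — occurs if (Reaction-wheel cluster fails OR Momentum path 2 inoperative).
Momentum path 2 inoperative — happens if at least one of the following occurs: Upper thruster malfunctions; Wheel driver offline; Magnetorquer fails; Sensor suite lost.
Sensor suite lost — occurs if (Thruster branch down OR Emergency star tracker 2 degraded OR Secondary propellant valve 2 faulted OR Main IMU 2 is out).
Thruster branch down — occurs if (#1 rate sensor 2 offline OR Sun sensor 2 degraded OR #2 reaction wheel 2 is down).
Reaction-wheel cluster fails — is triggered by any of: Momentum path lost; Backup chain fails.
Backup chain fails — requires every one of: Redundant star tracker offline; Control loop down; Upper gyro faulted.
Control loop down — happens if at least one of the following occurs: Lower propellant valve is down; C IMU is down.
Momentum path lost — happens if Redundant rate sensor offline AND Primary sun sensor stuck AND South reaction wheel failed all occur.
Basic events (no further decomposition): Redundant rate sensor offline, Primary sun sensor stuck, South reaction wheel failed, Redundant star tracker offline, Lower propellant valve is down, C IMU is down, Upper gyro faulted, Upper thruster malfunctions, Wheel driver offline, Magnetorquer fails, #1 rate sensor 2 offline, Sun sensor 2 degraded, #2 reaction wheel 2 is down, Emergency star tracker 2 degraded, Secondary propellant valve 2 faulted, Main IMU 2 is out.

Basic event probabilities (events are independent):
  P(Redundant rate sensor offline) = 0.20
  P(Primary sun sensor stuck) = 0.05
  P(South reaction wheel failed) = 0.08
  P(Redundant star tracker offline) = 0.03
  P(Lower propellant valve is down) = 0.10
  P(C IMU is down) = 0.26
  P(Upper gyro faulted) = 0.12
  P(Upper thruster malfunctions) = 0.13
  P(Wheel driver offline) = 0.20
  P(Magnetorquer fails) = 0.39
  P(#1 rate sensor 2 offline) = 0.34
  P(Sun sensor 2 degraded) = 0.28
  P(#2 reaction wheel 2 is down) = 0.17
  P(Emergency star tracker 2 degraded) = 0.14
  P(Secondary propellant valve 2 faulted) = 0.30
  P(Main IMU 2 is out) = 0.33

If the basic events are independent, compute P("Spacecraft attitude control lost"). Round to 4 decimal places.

0.9326

P(Momentum path lost) [AND] = 0.20 × 0.05 × 0.08 = 0.000800
P(Control loop down) [OR] = 1 − (1−0.10) × (1−0.26) = 0.334000
P(Backup chain fails) [AND] = 0.03 × 0.334000 × 0.12 = 0.001202
P(Reaction-wheel cluster fails) [OR] = 1 − (1−0.000800) × (1−0.001202) = 0.002001
P(Thruster branch down) [OR] = 1 − (1−0.34) × (1−0.28) × (1−0.17) = 0.605584
P(Sensor suite lost) [OR] = 1 − (1−0.605584) × (1−0.14) × (1−0.30) × (1−0.33) = 0.840916
P(Momentum path 2 inoperative) [OR] = 1 − (1−0.13) × (1−0.20) × (1−0.39) × (1−0.840916) = 0.932459
P(Spacecraft attitude control lost) [OR] = 1 − (1−0.002001) × (1−0.932459) = 0.932594
Rounded to 4 decimal places: P(Spacecraft attitude control lost) ≈ 0.9326.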